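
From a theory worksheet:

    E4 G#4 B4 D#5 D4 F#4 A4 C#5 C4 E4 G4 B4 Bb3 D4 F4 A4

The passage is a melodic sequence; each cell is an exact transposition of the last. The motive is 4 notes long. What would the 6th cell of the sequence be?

Gb3 Bb3 Db4 F4

The 4-note cells begin on E4, D4, C4, Bb3 — each down a 2nd from the last.
Carrying on: Ab3 → Gb3.
So cell 6 is Gb3 Bb3 Db4 F4.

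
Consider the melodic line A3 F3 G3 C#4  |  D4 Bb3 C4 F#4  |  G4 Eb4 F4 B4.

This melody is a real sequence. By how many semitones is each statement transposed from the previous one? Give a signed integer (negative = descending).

Unit = 4 notes; the statements start on A3, D4, G4, moving up a 4th each time.
Counting half-steps from A3 to D4: 5.

5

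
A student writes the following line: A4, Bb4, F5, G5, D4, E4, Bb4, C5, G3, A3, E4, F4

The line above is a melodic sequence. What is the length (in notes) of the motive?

There are 12 notes; a 4-note unit gives 3 cells:
A4 Bb4 F5 G5 | D4 E4 Bb4 C5 | G3 A3 E4 F4
Each cell is the previous one down a 5th — so the unit is 4 notes.

4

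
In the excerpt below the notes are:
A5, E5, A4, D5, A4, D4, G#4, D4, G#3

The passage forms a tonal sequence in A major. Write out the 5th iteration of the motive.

F#3 C#3 F#2

With a 3-note motive the entries are A5, D5, G#4, each down a 5th from the previous.
Extending down a 5th: C#4 → F#3.
So cell 5 is F#3 C#3 F#2.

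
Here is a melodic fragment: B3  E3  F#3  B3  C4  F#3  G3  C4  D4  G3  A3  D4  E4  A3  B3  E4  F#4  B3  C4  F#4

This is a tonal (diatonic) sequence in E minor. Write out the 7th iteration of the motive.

Unit = 4 notes; the statements start on B3, C4, D4, E4, F#4, moving up a 2nd each time.
Continuing the starts: G4 → A4.
So cell 7 is A4 D4 E4 A4.

A4 D4 E4 A4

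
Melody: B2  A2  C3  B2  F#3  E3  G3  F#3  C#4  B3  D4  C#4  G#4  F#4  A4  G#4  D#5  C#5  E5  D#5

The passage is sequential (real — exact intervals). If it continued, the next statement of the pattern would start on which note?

A#5

The 4-note cells begin on B2, F#3, C#4, G#4, D#5 — each up a 5th from the last.
The next head, up a 5th from D#5, is A#5.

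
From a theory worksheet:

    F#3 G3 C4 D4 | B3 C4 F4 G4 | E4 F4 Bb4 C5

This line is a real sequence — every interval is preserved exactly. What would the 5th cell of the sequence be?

D5 Eb5 Ab5 Bb5

Taking 4-note groups, the heads are F#3, B3, E4: the pattern moves up a 4th.
Carrying on: A4 → D5.
Statement 5 starts on D5 and keeps the same exact contour: D5 Eb5 Ab5 Bb5.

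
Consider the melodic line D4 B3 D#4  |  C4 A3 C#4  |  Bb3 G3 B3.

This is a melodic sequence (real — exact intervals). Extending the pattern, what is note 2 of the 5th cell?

The unit is 3 notes. Position-2 pitches of the 3 shown cells: B3, A3, G3.
Extending down a 2nd: F3 → Eb3.

Eb3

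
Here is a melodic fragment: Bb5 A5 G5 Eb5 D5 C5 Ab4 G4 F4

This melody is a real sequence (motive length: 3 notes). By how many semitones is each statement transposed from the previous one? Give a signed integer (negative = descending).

Unit = 3 notes; the statements start on Bb5, Eb5, Ab4, moving down a 5th each time.
Bb5→Eb5 is 75 − 82 = -7 semitones.

-7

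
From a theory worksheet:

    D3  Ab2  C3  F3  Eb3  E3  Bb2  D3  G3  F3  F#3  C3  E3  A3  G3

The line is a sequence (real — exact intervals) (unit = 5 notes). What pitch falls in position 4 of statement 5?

C#4

With 5-note cells, note 4 of each statement runs F3, G3, A3.
Extending up a 2nd: B3 → C#4.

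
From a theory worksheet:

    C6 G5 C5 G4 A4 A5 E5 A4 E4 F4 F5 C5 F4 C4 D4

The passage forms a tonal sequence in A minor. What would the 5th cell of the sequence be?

B4 F4 B3 F3 G3

Unit = 5 notes; the statements start on C6, A5, F5, moving down a 3rd each time.
Continuing the starts: D5 → B4.
So cell 5 is B4 F4 B3 F3 G3.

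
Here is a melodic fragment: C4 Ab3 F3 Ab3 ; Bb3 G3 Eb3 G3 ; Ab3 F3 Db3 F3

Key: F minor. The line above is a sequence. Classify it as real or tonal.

Every note is diatonic to F minor.
Cell 1 has -4 semitones from note 1 to 2, but cell 2 has -3 — the interval quality changes while the contour stays the same, which is the hallmark of a tonal sequence.

tonal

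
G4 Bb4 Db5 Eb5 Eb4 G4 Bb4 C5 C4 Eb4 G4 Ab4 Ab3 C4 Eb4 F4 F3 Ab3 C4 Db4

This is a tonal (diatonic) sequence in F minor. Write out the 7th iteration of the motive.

Unit = 4 notes; the statements start on G4, Eb4, C4, Ab3, F3, moving down a 3rd each time.
Continuing the starts: Db3 → Bb2.
From Bb2 the diatonic shape gives Bb2 Db3 F3 G3.

Bb2 Db3 F3 G3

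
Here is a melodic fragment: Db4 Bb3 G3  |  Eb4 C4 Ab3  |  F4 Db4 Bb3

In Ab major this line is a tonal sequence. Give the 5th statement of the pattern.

Ab4 F4 Db4

With a 3-note motive the entries are Db4, Eb4, F4, each up a 2nd from the previous.
Continuing the starts: G4 → Ab4.
So cell 5 is Ab4 F4 Db4.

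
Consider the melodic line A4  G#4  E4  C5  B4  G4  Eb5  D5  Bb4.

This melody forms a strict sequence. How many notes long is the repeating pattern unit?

3

9 notes total. Splitting into 3 groups of 3:
A4 G#4 E4 | C5 B4 G4 | Eb5 D5 Bb4
That's a consistent up a 3rd shift per cell, and no other grouping gives one.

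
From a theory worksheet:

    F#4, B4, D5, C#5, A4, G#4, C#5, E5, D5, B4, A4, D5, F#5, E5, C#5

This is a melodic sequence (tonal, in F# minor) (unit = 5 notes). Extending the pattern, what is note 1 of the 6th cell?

D5

The unit is 5 notes. Position-1 pitches of the 3 shown cells: F#4, G#4, A4.
Carrying that up a 2nd forward: B4 → C#5 → D5.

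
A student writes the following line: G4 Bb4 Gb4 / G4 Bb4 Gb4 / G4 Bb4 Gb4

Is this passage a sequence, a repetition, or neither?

repetition

Each 3-note cell is identical (G4 Bb4 Gb4), restated at the same pitch.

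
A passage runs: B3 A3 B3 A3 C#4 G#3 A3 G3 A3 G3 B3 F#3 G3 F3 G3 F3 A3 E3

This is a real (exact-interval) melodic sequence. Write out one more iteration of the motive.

With a 6-note motive the entries are B3, A3, G3, each down a 2nd from the previous.
So cell 4 is F3 Eb3 F3 Eb3 G3 D3.

F3 Eb3 F3 Eb3 G3 D3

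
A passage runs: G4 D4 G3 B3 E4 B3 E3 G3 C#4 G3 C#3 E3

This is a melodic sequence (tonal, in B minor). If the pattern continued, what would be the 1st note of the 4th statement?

A3

Grouping in 4s, the 1st note of each cell is G4, E4, C#4.
Each moves down a 3rd; the next is A3.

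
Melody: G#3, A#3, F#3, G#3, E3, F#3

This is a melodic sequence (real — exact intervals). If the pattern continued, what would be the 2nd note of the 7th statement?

The unit is 2 notes. Position-2 pitches of the 3 shown cells: A#3, G#3, F#3.
Extending down a 2nd: E3 → D3 → C3 → Bb2.

Bb2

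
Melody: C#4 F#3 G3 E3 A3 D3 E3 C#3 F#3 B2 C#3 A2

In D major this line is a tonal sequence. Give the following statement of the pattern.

D3 G2 A2 F#2

With a 4-note motive the entries are C#4, A3, F#3, each down a 3rd from the previous.
So cell 4 is D3 G2 A2 F#2.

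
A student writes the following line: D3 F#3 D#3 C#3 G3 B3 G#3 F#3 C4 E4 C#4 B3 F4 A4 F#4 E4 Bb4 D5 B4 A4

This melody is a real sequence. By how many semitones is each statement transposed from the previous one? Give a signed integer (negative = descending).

5

With a 4-note motive the entries are D3, G3, C4, F4, Bb4, each up a 4th from the previous.
D3→G3 is 55 − 50 = 5 semitones.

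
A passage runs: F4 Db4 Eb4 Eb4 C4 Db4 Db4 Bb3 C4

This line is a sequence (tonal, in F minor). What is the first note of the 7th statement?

Unit = 3 notes; the statements start on F4, Eb4, Db4, moving down a 2nd each time.
Continuing: C4 → Bb3 → Ab3 → G3. Statement 7 starts on G3.

G3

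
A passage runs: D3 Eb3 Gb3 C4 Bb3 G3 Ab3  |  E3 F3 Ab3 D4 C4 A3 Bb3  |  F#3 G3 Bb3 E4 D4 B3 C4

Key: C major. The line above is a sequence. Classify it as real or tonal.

Each cell has the same semitone pattern (1, 3, 6, -2, -3, 1) — intervals are preserved exactly.
And Eb3 lies outside C major, so the sequence is real rather than tonal.

real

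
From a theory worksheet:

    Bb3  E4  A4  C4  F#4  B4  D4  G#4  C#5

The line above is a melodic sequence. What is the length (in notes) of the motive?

9 notes total. Splitting into 3 groups of 3:
Bb3 E4 A4 | C4 F#4 B4 | D4 G#4 C#5
Every group is a transposition up a 2nd of the one before; no shorter unit works.

3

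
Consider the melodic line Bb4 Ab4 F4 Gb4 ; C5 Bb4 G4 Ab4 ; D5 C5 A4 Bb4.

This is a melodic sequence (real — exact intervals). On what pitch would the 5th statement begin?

The 4-note cells begin on Bb4, C5, D5 — each up a 2nd from the last.
Extending the heads up a 2nd: E5 → F#5.

F#5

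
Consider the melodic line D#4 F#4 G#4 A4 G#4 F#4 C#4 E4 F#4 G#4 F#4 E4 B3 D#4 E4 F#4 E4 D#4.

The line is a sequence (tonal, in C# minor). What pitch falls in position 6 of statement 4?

Grouping in 6s, the 6th note of each cell is F#4, E4, D#4.
One more down a 2nd gives C#4.

C#4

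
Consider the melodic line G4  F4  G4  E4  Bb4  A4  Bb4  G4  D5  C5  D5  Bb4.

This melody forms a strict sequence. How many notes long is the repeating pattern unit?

12 notes total. Splitting into 3 groups of 4:
G4 F4 G4 E4 | Bb4 A4 Bb4 G4 | D5 C5 D5 Bb4
That's a consistent up a 3rd shift per cell, and no other grouping gives one.

4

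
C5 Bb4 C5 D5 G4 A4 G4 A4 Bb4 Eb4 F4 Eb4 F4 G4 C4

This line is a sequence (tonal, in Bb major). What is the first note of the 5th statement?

Unit = 5 notes; the statements start on C5, A4, F4, moving down a 3rd each time.
Extending the heads down a 3rd: D4 → Bb3.

Bb3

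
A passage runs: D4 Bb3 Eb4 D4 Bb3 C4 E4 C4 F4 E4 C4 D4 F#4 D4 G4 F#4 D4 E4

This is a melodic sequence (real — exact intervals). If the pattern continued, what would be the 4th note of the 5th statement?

A#4

Grouping in 6s, the 4th note of each cell is D4, E4, F#4.
Each moves up a 2nd. Continuing: G#4 → A#4.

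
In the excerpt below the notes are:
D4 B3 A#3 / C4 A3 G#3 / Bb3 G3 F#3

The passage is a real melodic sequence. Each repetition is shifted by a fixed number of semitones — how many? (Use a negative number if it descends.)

-2

Taking 3-note groups, the heads are D4, C4, Bb3: the pattern moves down a 2nd.
D4→C4 is 60 − 62 = -2 semitones.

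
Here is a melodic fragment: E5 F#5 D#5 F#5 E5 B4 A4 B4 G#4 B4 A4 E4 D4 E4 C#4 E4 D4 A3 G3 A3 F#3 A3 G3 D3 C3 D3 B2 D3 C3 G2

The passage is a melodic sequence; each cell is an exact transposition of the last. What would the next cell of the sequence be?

F2 G2 E2 G2 F2 C2

With a 6-note motive the entries are E5, A4, D4, G3, C3, each down a 5th from the previous.
Statement 6 starts on F2 and keeps the same exact contour: F2 G2 E2 G2 F2 C2.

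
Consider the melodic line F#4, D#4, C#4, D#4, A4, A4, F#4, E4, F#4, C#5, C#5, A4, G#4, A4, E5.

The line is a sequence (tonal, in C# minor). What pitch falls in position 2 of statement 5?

Grouping in 5s, the 2nd note of each cell is D#4, F#4, A4.
Extending up a 3rd: C#5 → E5.

E5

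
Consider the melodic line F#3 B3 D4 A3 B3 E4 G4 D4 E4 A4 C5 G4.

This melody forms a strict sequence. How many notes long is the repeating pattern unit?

4

Try groups of 4 (3 cells in 12 notes):
F#3 B3 D4 A3 | B3 E4 G4 D4 | E4 A4 C5 G4
Each cell is the previous one up a 4th — so the unit is 4 notes.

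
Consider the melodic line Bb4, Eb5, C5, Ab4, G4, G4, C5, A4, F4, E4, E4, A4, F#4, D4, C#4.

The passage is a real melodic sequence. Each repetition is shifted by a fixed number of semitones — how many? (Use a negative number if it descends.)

-3

Taking 5-note groups, the heads are Bb4, G4, E4: the pattern moves down a 3rd.
Bb4→G4 is 67 − 70 = -3 semitones.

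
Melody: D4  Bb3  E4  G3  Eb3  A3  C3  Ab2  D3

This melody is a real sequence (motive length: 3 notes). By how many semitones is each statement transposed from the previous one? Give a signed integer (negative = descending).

-7

Taking 3-note groups, the heads are D4, G3, C3: the pattern moves down a 5th.
D4 to G3 spans -7 semitones.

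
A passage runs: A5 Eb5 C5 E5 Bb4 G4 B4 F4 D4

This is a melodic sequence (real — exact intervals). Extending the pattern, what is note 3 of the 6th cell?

B2

With 3-note cells, note 3 of each statement runs C5, G4, D4.
Carrying that down a 4th forward: A3 → E3 → B2.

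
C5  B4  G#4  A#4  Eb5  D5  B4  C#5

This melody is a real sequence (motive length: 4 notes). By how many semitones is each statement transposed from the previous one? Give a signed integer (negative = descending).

Taking 4-note groups, the heads are C5, Eb5: the pattern moves up a 3rd.
C5 to Eb5 spans +3 semitones.

3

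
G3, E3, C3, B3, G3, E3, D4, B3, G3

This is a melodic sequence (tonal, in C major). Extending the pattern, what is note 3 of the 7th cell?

The unit is 3 notes. Position-3 pitches of the 3 shown cells: C3, E3, G3.
Carrying that up a 3rd forward: B3 → D4 → F4 → A4.

A4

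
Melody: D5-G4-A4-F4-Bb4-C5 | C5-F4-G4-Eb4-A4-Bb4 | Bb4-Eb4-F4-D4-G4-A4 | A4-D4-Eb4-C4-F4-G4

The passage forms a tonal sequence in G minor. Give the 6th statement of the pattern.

F4 Bb3 C4 A3 D4 Eb4

With a 6-note motive the entries are D5, C5, Bb4, A4, each down a 2nd from the previous.
Continuing the starts: G4 → F4.
So cell 6 is F4 Bb3 C4 A3 D4 Eb4.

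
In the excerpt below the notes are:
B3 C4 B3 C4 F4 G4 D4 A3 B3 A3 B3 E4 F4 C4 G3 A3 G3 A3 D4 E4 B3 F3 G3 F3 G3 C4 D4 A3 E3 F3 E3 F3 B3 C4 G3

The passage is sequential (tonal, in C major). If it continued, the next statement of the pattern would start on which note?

Taking 7-note groups, the heads are B3, A3, G3, F3, E3: the pattern moves down a 2nd.
The next head, down a 2nd from E3, is D3.

D3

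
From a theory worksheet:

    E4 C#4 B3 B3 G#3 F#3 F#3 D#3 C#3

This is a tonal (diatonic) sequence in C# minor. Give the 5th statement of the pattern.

With a 3-note motive the entries are E4, B3, F#3, each down a 4th from the previous.
Extending down a 4th: C#3 → G#2.
From G#2 the diatonic shape gives G#2 E2 D#2.

G#2 E2 D#2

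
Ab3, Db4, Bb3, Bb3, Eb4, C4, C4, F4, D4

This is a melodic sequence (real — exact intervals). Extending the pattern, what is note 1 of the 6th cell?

F#4

Grouping in 3s, the 1st note of each cell is Ab3, Bb3, C4.
Carrying that up a 2nd forward: D4 → E4 → F#4.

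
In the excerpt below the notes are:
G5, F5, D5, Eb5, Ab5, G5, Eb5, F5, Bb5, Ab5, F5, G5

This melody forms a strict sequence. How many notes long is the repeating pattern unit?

4

There are 12 notes; a 4-note unit gives 3 cells:
G5 F5 D5 Eb5 | Ab5 G5 Eb5 F5 | Bb5 Ab5 F5 G5
That's a consistent up a 2nd shift per cell, and no other grouping gives one.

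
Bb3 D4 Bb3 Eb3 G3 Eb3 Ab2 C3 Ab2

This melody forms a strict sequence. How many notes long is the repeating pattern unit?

3

9 notes total. Splitting into 3 groups of 3:
Bb3 D4 Bb3 | Eb3 G3 Eb3 | Ab2 C3 Ab2
Each cell is the previous one down a 5th — so the unit is 3 notes.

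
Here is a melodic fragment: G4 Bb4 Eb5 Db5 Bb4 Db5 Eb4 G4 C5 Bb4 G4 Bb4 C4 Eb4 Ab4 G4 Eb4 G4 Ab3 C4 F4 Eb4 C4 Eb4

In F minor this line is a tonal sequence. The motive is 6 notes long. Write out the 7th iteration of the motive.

Bb2 Db3 G3 F3 Db3 F3

Unit = 6 notes; the statements start on G4, Eb4, C4, Ab3, moving down a 3rd each time.
Carrying on: F3 → Db3 → Bb2.
So cell 7 is Bb2 Db3 G3 F3 Db3 F3.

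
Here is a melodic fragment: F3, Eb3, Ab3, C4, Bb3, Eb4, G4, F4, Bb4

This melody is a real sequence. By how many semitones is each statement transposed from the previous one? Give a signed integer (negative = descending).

7

Taking 3-note groups, the heads are F3, C4, G4: the pattern moves up a 5th.
F3→C4 is 60 − 53 = 7 semitones.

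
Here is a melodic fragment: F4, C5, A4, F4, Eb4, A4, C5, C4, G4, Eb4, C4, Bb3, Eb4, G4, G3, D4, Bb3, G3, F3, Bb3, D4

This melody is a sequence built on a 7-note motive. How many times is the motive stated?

3

21 notes in groups of 7 gives 21/7 = 3 statements.
Starts: F4, C4, G3 — each down a 4th.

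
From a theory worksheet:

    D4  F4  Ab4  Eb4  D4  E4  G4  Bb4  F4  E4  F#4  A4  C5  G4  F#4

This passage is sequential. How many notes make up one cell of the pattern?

There are 15 notes; a 5-note unit gives 3 cells:
D4 F4 Ab4 Eb4 D4 | E4 G4 Bb4 F4 E4 | F#4 A4 C5 G4 F#4
Every group is a transposition up a 2nd of the one before; no shorter unit works.

5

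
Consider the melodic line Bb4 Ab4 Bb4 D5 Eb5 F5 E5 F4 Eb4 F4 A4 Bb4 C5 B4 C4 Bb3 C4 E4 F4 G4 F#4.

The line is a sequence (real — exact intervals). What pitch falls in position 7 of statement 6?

D#3

With 7-note cells, note 7 of each statement runs E5, B4, F#4.
Each moves down a 4th. Continuing: C#4 → G#3 → D#3.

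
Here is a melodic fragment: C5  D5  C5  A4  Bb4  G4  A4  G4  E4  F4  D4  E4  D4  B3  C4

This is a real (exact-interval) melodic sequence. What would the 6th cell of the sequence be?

With a 5-note motive the entries are C5, G4, D4, each down a 4th from the previous.
Carrying on: A3 → E3 → B2.
From B2 the exact shape gives B2 C#3 B2 G#2 A2.

B2 C#3 B2 G#2 A2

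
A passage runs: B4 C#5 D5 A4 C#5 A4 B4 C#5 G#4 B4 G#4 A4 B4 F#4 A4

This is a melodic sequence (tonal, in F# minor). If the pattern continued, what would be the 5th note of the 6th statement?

With 5-note cells, note 5 of each statement runs C#5, B4, A4.
Extending down a 2nd: G#4 → F#4 → E4.

E4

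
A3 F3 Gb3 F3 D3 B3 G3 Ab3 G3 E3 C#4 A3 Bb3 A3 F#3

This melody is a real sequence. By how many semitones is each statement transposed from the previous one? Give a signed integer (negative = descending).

Taking 5-note groups, the heads are A3, B3, C#4: the pattern moves up a 2nd.
Counting half-steps from A3 to B3: 2.

2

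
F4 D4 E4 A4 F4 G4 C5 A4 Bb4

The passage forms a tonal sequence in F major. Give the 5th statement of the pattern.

G5 E5 F5

Taking 3-note groups, the heads are F4, A4, C5: the pattern moves up a 3rd.
Carrying on: E5 → G5.
Statement 5 starts on G5 and keeps the same diatonic contour: G5 E5 F5.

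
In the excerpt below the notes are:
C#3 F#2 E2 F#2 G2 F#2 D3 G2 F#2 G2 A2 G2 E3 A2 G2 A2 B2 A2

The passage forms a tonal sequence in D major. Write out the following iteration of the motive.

With a 6-note motive the entries are C#3, D3, E3, each up a 2nd from the previous.
Statement 4 starts on F#3 and keeps the same diatonic contour: F#3 B2 A2 B2 C#3 B2.

F#3 B2 A2 B2 C#3 B2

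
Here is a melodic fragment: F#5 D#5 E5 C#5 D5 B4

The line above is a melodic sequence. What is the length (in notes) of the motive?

6 notes total. Splitting into 3 groups of 2:
F#5 D#5 | E5 C#5 | D5 B4
Every group is a transposition down a 2nd of the one before; no shorter unit works.

2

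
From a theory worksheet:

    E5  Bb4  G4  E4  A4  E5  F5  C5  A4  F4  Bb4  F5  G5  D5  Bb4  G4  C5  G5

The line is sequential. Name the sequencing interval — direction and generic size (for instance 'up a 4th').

Taking 6-note groups, the heads are E5, F5, G5: the pattern moves up a 2nd.
E5 to F5 is up a 2nd.

up a 2nd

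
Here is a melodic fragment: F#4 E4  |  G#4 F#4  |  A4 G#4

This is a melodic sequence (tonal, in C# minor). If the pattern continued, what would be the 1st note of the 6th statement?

D#5

Grouping in 2s, the 1st note of each cell is F#4, G#4, A4.
Each moves up a 2nd. Continuing: B4 → C#5 → D#5.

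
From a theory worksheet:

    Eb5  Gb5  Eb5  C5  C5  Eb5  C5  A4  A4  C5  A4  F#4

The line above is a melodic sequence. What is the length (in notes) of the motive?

4

There are 12 notes; a 4-note unit gives 3 cells:
Eb5 Gb5 Eb5 C5 | C5 Eb5 C5 A4 | A4 C5 A4 F#4
Every group is a transposition down a 3rd of the one before; no shorter unit works.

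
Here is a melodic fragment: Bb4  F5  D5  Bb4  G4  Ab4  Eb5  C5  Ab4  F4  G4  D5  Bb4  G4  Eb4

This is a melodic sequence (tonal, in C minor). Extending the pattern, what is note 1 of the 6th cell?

D4

With 5-note cells, note 1 of each statement runs Bb4, Ab4, G4.
Carrying that down a 2nd forward: F4 → Eb4 → D4.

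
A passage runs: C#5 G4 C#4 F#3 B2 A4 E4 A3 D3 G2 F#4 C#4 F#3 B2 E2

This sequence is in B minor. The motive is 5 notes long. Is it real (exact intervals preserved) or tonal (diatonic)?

tonal

Every note is diatonic to B minor.
Cell 1 has -6 semitones from note 1 to 2, but cell 2 has -5 — the interval quality changes while the contour stays the same, which is the hallmark of a tonal sequence.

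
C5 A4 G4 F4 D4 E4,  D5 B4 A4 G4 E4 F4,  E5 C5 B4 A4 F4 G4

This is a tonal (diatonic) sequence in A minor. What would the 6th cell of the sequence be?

The 6-note cells begin on C5, D5, E5 — each up a 2nd from the last.
Carrying on: F5 → G5 → A5.
From A5 the diatonic shape gives A5 F5 E5 D5 B4 C5.

A5 F5 E5 D5 B4 C5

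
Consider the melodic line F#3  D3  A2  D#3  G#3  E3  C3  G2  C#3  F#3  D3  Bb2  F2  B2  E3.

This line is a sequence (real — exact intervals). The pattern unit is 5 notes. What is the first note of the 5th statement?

Bb2

Unit = 5 notes; the statements start on F#3, E3, D3, moving down a 2nd each time.
Extending the heads down a 2nd: C3 → Bb2.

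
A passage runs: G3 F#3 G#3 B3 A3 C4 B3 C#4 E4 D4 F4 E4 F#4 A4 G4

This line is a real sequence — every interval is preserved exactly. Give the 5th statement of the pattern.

Unit = 5 notes; the statements start on G3, C4, F4, moving up a 4th each time.
Extending up a 4th: Bb4 → Eb5.
Statement 5 starts on Eb5 and keeps the same exact contour: Eb5 D5 E5 G5 F5.

Eb5 D5 E5 G5 F5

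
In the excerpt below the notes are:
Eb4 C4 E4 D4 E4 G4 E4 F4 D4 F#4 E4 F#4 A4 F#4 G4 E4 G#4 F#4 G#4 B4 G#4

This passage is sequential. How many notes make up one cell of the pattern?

7

There are 21 notes; a 7-note unit gives 3 cells:
Eb4 C4 E4 D4 E4 G4 E4 | F4 D4 F#4 E4 F#4 A4 F#4 | G4 E4 G#4 F#4 G#4 B4 G#4
Every group is a transposition up a 2nd of the one before; no shorter unit works.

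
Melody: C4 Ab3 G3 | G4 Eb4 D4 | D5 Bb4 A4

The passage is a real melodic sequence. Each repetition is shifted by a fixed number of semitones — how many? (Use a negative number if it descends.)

7

With a 3-note motive the entries are C4, G4, D5, each up a 5th from the previous.
C4 to G4 spans +7 semitones.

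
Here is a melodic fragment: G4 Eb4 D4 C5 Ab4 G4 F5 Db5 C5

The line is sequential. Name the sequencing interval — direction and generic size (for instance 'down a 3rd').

up a 4th

With a 3-note motive the entries are G4, C5, F5, each up a 4th from the previous.
G4 to C5 is up a 4th.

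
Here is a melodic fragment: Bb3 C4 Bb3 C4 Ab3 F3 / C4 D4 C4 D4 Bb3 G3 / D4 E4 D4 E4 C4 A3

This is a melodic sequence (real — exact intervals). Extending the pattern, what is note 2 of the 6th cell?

With 6-note cells, note 2 of each statement runs C4, D4, E4.
Carrying that up a 2nd forward: F#4 → G#4 → A#4.

A#4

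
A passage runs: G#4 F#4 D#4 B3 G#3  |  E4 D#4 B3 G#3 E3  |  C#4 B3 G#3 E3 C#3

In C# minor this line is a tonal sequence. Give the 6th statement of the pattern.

D#3 C#3 A2 F#2 D#2

With a 5-note motive the entries are G#4, E4, C#4, each down a 3rd from the previous.
Carrying on: A3 → F#3 → D#3.
From D#3 the diatonic shape gives D#3 C#3 A2 F#2 D#2.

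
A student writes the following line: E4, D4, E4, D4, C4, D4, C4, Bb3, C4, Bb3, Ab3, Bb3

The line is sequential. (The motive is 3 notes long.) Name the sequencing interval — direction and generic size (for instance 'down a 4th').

The 3-note cells begin on E4, D4, C4, Bb3 — each down a 2nd from the last.
E4 to D4 is down a 2nd.

down a 2nd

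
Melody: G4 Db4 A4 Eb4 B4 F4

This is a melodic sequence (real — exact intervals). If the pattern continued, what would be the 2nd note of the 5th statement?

Grouping in 2s, the 2nd note of each cell is Db4, Eb4, F4.
Each moves up a 2nd. Continuing: G4 → A4.

A4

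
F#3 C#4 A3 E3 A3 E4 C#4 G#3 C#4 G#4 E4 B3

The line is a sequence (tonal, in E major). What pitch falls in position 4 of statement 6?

The unit is 4 notes. Position-4 pitches of the 3 shown cells: E3, G#3, B3.
Each moves up a 3rd. Continuing: D#4 → F#4 → A4.

A4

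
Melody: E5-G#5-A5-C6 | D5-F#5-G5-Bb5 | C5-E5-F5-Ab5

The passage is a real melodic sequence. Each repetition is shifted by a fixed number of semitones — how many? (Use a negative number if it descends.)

-2

The 4-note cells begin on E5, D5, C5 — each down a 2nd from the last.
E5 to D5 spans -2 semitones.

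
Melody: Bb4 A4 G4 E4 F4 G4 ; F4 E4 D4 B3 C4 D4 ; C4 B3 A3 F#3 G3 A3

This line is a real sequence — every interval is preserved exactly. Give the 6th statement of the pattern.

The 6-note cells begin on Bb4, F4, C4 — each down a 4th from the last.
Extending down a 4th: G3 → D3 → A2.
From A2 the exact shape gives A2 G#2 F#2 D#2 E2 F#2.

A2 G#2 F#2 D#2 E2 F#2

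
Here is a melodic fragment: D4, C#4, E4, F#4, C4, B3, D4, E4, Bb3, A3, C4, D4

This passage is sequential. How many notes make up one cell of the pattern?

4

There are 12 notes; a 4-note unit gives 3 cells:
D4 C#4 E4 F#4 | C4 B3 D4 E4 | Bb3 A3 C4 D4
That's a consistent down a 2nd shift per cell, and no other grouping gives one.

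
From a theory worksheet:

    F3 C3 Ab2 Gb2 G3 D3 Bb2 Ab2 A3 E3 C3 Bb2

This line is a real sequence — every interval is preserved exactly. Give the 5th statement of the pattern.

C#4 G#3 E3 D3

Taking 4-note groups, the heads are F3, G3, A3: the pattern moves up a 2nd.
Carrying on: B3 → C#4.
From C#4 the exact shape gives C#4 G#3 E3 D3.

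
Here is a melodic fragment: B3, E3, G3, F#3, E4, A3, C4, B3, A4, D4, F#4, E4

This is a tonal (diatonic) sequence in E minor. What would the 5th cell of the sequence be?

With a 4-note motive the entries are B3, E4, A4, each up a 4th from the previous.
Carrying on: D5 → G5.
From G5 the diatonic shape gives G5 C5 E5 D5.

G5 C5 E5 D5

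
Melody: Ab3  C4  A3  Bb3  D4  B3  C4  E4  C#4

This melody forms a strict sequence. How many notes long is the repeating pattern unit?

3

Try groups of 3 (3 cells in 9 notes):
Ab3 C4 A3 | Bb3 D4 B3 | C4 E4 C#4
Each cell is the previous one up a 2nd — so the unit is 3 notes.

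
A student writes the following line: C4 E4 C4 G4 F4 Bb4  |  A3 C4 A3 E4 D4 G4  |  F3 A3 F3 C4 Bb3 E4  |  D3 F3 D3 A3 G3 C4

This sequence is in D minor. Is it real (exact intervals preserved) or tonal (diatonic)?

tonal

Every note is diatonic to D minor.
Cell 1 has +4 semitones from note 1 to 2, but cell 2 has +3 — the interval quality changes while the contour stays the same, which is the hallmark of a tonal sequence.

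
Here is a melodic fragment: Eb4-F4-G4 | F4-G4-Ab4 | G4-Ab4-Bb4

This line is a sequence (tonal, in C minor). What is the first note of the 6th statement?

C5

The 3-note cells begin on Eb4, F4, G4 — each up a 2nd from the last.
Extending the heads up a 2nd: Ab4 → Bb4 → C5.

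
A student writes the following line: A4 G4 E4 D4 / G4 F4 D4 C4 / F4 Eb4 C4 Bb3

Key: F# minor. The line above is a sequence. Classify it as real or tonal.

Each cell has the same semitone pattern (-2, -3, -2) — intervals are preserved exactly.
And G4 lies outside F# minor, so the sequence is real rather than tonal.

real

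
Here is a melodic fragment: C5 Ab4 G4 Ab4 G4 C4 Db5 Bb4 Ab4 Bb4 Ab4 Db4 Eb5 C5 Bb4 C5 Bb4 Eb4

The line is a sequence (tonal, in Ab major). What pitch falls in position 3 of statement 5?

Db5

With 6-note cells, note 3 of each statement runs G4, Ab4, Bb4.
Carrying that up a 2nd forward: C5 → Db5.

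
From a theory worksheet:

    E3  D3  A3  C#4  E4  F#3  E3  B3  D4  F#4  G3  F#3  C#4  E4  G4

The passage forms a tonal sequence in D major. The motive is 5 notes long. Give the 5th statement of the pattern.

B3 A3 E4 G4 B4

The 5-note cells begin on E3, F#3, G3 — each up a 2nd from the last.
Extending up a 2nd: A3 → B3.
So cell 5 is B3 A3 E4 G4 B4.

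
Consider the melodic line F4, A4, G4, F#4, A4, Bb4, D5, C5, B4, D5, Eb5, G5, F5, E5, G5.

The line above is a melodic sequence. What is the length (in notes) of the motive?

5

15 notes total. Splitting into 3 groups of 5:
F4 A4 G4 F#4 A4 | Bb4 D5 C5 B4 D5 | Eb5 G5 F5 E5 G5
Every group is a transposition up a 4th of the one before; no shorter unit works.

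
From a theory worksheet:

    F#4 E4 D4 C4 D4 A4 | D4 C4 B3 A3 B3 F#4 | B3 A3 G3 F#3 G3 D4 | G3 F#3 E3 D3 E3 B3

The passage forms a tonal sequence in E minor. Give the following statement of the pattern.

E3 D3 C3 B2 C3 G3

With a 6-note motive the entries are F#4, D4, B3, G3, each down a 3rd from the previous.
From E3 the diatonic shape gives E3 D3 C3 B2 C3 G3.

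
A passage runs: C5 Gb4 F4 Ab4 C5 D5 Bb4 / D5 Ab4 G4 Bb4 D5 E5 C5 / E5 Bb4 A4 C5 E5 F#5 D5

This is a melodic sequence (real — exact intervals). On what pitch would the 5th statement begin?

G#5

Unit = 7 notes; the statements start on C5, D5, E5, moving up a 2nd each time.
Extending the heads up a 2nd: F#5 → G#5.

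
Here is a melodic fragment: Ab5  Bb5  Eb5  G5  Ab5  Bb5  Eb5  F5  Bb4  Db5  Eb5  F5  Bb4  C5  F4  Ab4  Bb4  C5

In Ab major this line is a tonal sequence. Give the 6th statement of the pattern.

G3 Ab3 Db3 F3 G3 Ab3

Unit = 6 notes; the statements start on Ab5, Eb5, Bb4, moving down a 4th each time.
Continuing the starts: F4 → C4 → G3.
So cell 6 is G3 Ab3 Db3 F3 G3 Ab3.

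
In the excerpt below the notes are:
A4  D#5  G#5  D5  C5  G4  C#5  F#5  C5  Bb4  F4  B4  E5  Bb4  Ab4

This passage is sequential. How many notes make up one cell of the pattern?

There are 15 notes; a 5-note unit gives 3 cells:
A4 D#5 G#5 D5 C5 | G4 C#5 F#5 C5 Bb4 | F4 B4 E5 Bb4 Ab4
That's a consistent down a 2nd shift per cell, and no other grouping gives one.

5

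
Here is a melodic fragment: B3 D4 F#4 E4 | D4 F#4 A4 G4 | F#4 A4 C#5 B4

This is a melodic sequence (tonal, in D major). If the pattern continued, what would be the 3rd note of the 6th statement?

B5

With 4-note cells, note 3 of each statement runs F#4, A4, C#5.
Extending up a 3rd: E5 → G5 → B5.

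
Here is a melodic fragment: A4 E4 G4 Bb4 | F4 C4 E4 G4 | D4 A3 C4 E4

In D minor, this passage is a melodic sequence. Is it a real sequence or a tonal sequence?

Every note is diatonic to D minor.
Cell 1 has +3 semitones from note 2 to 3, but cell 2 has +4 — the interval quality changes while the contour stays the same, which is the hallmark of a tonal sequence.

tonal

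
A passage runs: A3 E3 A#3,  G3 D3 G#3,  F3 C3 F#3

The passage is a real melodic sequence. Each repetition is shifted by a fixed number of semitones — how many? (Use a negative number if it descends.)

Taking 3-note groups, the heads are A3, G3, F3: the pattern moves down a 2nd.
Counting half-steps from A3 to G3: -2.

-2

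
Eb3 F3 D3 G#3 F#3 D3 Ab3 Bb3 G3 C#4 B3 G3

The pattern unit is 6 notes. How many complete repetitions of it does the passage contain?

2

12 notes in groups of 6 gives 12/6 = 2 statements.
Starts: Eb3, Ab3 — each up a 4th.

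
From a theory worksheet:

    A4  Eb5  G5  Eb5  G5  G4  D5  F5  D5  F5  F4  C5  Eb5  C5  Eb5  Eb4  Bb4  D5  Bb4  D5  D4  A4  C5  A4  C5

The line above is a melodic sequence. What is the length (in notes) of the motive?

Try groups of 5 (5 cells in 25 notes):
A4 Eb5 G5 Eb5 G5 | G4 D5 F5 D5 F5 | F4 C5 Eb5 C5 Eb5 | Eb4 Bb4 D5 Bb4 D5 | D4 A4 C5 A4 C5
Every group is a transposition down a 2nd of the one before; no shorter unit works.

5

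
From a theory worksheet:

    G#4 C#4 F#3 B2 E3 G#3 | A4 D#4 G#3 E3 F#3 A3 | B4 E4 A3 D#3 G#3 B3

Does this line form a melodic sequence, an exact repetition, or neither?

Note 4 of cell 2 is E3; if this were a sequence it would be C#3. No unit length gives a consistent transposition pattern.

neither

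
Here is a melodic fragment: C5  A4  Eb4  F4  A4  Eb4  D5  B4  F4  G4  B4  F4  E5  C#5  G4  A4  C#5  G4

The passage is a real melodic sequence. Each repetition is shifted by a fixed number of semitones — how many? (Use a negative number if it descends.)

With a 6-note motive the entries are C5, D5, E5, each up a 2nd from the previous.
C5 to D5 spans +2 semitones.

2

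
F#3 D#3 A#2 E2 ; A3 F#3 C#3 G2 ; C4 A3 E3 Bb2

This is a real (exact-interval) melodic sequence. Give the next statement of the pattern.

With a 4-note motive the entries are F#3, A3, C4, each up a 3rd from the previous.
Statement 4 starts on Eb4 and keeps the same exact contour: Eb4 C4 G3 Db3.

Eb4 C4 G3 Db3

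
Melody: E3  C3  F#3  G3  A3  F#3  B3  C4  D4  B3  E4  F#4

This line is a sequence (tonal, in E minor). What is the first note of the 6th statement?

F#5

Taking 4-note groups, the heads are E3, A3, D4: the pattern moves up a 4th.
Continuing: G4 → C5 → F#5. Statement 6 starts on F#5.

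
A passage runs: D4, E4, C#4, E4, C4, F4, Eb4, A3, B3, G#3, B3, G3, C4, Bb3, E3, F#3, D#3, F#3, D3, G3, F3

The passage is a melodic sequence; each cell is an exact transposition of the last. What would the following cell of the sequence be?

Unit = 7 notes; the statements start on D4, A3, E3, moving down a 4th each time.
Statement 4 starts on B2 and keeps the same exact contour: B2 C#3 A#2 C#3 A2 D3 C3.

B2 C#3 A#2 C#3 A2 D3 C3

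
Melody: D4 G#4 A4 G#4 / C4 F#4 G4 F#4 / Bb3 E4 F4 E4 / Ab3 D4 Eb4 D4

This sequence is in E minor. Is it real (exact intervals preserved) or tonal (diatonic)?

real

Each cell has the same semitone pattern (6, 1, -1) — intervals are preserved exactly.
And G#4 lies outside E minor, so the sequence is real rather than tonal.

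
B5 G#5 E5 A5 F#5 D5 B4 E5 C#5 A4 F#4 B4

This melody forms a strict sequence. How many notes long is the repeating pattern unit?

Try groups of 4 (3 cells in 12 notes):
B5 G#5 E5 A5 | F#5 D5 B4 E5 | C#5 A4 F#4 B4
Each cell is the previous one down a 4th — so the unit is 4 notes.

4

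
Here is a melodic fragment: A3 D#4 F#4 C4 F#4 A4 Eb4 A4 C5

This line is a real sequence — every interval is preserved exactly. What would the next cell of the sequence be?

Unit = 3 notes; the statements start on A3, C4, Eb4, moving up a 3rd each time.
From Gb4 the exact shape gives Gb4 C5 Eb5.

Gb4 C5 Eb5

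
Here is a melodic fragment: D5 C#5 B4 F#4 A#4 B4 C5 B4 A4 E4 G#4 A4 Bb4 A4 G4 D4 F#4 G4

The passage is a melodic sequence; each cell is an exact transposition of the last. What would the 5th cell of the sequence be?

Gb4 F4 Eb4 Bb3 D4 Eb4

The 6-note cells begin on D5, C5, Bb4 — each down a 2nd from the last.
Extending down a 2nd: Ab4 → Gb4.
From Gb4 the exact shape gives Gb4 F4 Eb4 Bb3 D4 Eb4.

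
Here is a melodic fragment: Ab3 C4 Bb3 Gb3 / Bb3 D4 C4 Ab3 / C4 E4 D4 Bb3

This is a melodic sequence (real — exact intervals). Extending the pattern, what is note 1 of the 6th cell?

With 4-note cells, note 1 of each statement runs Ab3, Bb3, C4.
Each moves up a 2nd. Continuing: D4 → E4 → F#4.

F#4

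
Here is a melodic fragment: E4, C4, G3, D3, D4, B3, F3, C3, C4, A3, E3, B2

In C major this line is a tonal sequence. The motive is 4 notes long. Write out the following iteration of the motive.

B3 G3 D3 A2

With a 4-note motive the entries are E4, D4, C4, each down a 2nd from the previous.
Statement 4 starts on B3 and keeps the same diatonic contour: B3 G3 D3 A2.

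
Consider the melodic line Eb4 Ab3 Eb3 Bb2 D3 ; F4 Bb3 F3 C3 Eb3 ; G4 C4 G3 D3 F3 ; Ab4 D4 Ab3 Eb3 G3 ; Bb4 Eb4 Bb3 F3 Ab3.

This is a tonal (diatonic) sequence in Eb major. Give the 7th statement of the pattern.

Taking 5-note groups, the heads are Eb4, F4, G4, Ab4, Bb4: the pattern moves up a 2nd.
Continuing the starts: C5 → D5.
So cell 7 is D5 G4 D4 Ab3 C4.

D5 G4 D4 Ab3 C4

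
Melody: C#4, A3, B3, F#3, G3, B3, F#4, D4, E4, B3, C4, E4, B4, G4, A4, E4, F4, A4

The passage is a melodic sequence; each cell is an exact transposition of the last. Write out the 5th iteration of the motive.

A5 F5 G5 D5 Eb5 G5

With a 6-note motive the entries are C#4, F#4, B4, each up a 4th from the previous.
Carrying on: E5 → A5.
From A5 the exact shape gives A5 F5 G5 D5 Eb5 G5.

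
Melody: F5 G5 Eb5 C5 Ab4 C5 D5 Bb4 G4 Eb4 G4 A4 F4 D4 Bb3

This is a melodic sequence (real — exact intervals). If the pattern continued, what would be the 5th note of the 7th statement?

D2

Grouping in 5s, the 5th note of each cell is Ab4, Eb4, Bb3.
Extending down a 4th: F3 → C3 → G2 → D2.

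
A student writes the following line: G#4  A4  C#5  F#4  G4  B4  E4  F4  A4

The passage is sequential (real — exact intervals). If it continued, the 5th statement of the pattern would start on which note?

C4

Unit = 3 notes; the statements start on G#4, F#4, E4, moving down a 2nd each time.
Continuing: D4 → C4. Statement 5 starts on C4.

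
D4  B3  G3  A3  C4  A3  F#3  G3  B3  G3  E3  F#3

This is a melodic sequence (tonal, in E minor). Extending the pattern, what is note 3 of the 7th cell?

Grouping in 4s, the 3rd note of each cell is G3, F#3, E3.
Extending down a 2nd: D3 → C3 → B2 → A2.

A2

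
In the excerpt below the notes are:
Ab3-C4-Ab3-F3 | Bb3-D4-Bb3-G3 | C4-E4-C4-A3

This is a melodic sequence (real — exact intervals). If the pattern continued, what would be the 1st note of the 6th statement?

F#4

The unit is 4 notes. Position-1 pitches of the 3 shown cells: Ab3, Bb3, C4.
Extending up a 2nd: D4 → E4 → F#4.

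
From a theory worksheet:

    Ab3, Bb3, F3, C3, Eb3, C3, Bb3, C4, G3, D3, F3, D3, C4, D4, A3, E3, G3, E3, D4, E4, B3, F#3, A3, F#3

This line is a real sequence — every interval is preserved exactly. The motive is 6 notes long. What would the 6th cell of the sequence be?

Taking 6-note groups, the heads are Ab3, Bb3, C4, D4: the pattern moves up a 2nd.
Carrying on: E4 → F#4.
From F#4 the exact shape gives F#4 G#4 D#4 A#3 C#4 A#3.

F#4 G#4 D#4 A#3 C#4 A#3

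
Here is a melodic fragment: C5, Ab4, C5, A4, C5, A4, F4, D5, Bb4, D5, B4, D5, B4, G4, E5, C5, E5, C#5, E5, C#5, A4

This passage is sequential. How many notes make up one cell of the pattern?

21 notes total. Splitting into 3 groups of 7:
C5 Ab4 C5 A4 C5 A4 F4 | D5 Bb4 D5 B4 D5 B4 G4 | E5 C5 E5 C#5 E5 C#5 A4
Every group is a transposition up a 2nd of the one before; no shorter unit works.

7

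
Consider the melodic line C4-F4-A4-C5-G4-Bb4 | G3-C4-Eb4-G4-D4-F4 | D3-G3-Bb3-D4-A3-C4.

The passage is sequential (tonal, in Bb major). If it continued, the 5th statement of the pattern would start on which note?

Eb2

With a 6-note motive the entries are C4, G3, D3, each down a 4th from the previous.
Extending the heads down a 4th: A2 → Eb2.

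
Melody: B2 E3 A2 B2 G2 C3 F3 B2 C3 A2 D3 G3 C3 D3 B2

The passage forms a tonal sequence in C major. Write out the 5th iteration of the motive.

The 5-note cells begin on B2, C3, D3 — each up a 2nd from the last.
Extending up a 2nd: E3 → F3.
From F3 the diatonic shape gives F3 B3 E3 F3 D3.

F3 B3 E3 F3 D3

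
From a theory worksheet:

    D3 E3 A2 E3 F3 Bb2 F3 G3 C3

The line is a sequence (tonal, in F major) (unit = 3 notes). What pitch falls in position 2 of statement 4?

Grouping in 3s, the 2nd note of each cell is E3, F3, G3.
From G3, up a 2nd gives A3.

A3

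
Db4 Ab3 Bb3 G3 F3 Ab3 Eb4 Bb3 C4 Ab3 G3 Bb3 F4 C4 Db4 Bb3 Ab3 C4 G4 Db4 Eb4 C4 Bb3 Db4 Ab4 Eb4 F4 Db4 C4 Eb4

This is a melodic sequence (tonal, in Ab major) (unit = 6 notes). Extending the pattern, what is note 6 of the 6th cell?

Grouping in 6s, the 6th note of each cell is Ab3, Bb3, C4, Db4, Eb4.
One more up a 2nd gives F4.

F4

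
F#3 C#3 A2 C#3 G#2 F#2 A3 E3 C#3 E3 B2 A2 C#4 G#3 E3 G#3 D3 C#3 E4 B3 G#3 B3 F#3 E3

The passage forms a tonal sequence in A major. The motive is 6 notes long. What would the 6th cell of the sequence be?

B4 F#4 D4 F#4 C#4 B3

Unit = 6 notes; the statements start on F#3, A3, C#4, E4, moving up a 3rd each time.
Carrying on: G#4 → B4.
So cell 6 is B4 F#4 D4 F#4 C#4 B3.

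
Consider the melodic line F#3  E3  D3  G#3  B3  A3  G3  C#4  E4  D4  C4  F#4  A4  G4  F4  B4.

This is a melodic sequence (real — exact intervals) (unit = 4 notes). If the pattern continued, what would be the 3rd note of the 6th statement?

Grouping in 4s, the 3rd note of each cell is D3, G3, C4, F4.
Extending up a 4th: Bb4 → Eb5.

Eb5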